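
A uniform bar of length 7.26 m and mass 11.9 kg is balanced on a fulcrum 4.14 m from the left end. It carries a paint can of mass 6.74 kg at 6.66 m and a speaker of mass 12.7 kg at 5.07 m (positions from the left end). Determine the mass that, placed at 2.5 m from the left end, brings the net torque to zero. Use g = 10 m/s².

Sum moments about the fulcrum (at 4.14 m from the left end) (the support reaction has zero arm there).
Beam weight: 11.9 × 10 = 119 N down at 3.63 m → arm 0.51 m, τ = 119 × 0.51 = 60.69 N·m counterclockwise.
Paint can: 6.74 × 10 = 67.4 N down at 6.66 m → arm 2.52 m, τ = 67.4 × 2.52 = 169.8 N·m clockwise.
Speaker: 12.7 × 10 = 127 N down at 5.07 m → arm 0.93 m, τ = 127 × 0.93 = 118.1 N·m clockwise.
Net moment of known loads = 227.2 N·m clockwise.
An unknown mass m at 2.5 m has arm 1.64 m; its moment is m·g·1.64 counterclockwise.
Setting net torque to zero: m × 10 × 1.64 = 227.2 → m = 227.2 / (10 × 1.64) = 13.9 kg.

m ≈ 13.9 kg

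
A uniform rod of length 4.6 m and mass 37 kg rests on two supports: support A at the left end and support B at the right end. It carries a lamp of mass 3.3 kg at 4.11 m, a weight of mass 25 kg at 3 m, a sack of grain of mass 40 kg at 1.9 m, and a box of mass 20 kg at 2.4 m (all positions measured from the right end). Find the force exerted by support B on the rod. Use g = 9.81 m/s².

R_B ≈ 594 N

Taking torques about support A:
Beam weight: 37 × 9.81 = 363 N down at 2.3 m → arm 2.3 m, τ = 363 × 2.3 = 834.9 N·m clockwise.
Lamp: 3.3 × 9.81 = 32.37 N down at 4.11 m → arm 0.49 m, τ = 32.37 × 0.49 = 15.86 N·m clockwise.
Weight: 25 × 9.81 = 245.2 N down at 3 m → arm 1.6 m, τ = 245.2 × 1.6 = 392.3 N·m clockwise.
Sack of grain: 40 × 9.81 = 392.4 N down at 1.9 m → arm 2.7 m, τ = 392.4 × 2.7 = 1059 N·m clockwise.
Box: 20 × 9.81 = 196.2 N down at 2.4 m → arm 2.2 m, τ = 196.2 × 2.2 = 431.6 N·m clockwise.
Net load moment about support A = 2734 N·m clockwise.
Reaction R at support B is upward at 0 m, arm 4.6 m → moment R × 4.6 counterclockwise.
Setting net torque to zero: R × 4.6 = 2734 → R = 594 N.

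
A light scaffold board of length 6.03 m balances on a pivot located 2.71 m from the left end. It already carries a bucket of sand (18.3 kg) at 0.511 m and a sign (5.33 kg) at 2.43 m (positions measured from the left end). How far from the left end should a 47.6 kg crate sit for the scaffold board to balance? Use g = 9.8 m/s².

x ≈ 3.59 m from the left end

About the pivot (at 2.71 m from the left end):
Bucket of sand: 18.3 × 9.8 = 179.3 N down at 0.511 m → arm 2.199 m, τ = 179.3 × 2.199 = 394.3 N·m counterclockwise.
Sign: 5.33 × 9.8 = 52.23 N down at 2.43 m → arm 0.28 m, τ = 52.23 × 0.28 = 14.62 N·m counterclockwise.
Net moment of existing loads = 408.9 N·m counterclockwise.
The crate weighs 47.6 × 9.8 = 466.5 N and must supply an equal clockwise moment, so its lever arm about the pivot is 408.9 / 466.5 = 0.877 m.
That puts it at 2.71 + 0.877 = 3.59 m from the left end.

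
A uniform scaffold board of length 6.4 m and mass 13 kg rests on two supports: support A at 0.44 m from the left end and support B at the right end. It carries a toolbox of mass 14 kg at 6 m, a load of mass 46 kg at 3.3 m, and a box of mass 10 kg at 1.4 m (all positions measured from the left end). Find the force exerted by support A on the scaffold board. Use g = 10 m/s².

R_A ≈ 402 N

Sum moments about support B (its reaction then has zero moment arm).
Beam weight: 13 × 10 = 130 N down at 3.2 m → arm 3.2 m, τ = 130 × 3.2 = 416 N·m counterclockwise.
Toolbox: 14 × 10 = 140 N down at 6 m → arm 0.4 m, τ = 140 × 0.4 = 56 N·m counterclockwise.
Load: 46 × 10 = 460 N down at 3.3 m → arm 3.1 m, τ = 460 × 3.1 = 1426 N·m counterclockwise.
Box: 10 × 10 = 100 N down at 1.4 m → arm 5 m, τ = 100 × 5 = 500 N·m counterclockwise.
Net load moment about support B = 2398 N·m counterclockwise.
Reaction R at support A is upward at 0.44 m, arm 5.96 m → moment R × 5.96 clockwise.
For rotational equilibrium, R × 5.96 = 2398, so R = 402 N.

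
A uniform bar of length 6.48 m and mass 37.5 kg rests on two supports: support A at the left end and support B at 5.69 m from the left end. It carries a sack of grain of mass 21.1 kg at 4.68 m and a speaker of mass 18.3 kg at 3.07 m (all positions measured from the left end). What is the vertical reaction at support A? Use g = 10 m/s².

Taking torques about support B:
Beam weight: 37.5 × 10 = 375 N down at 3.24 m → arm 2.45 m, τ = 375 × 2.45 = 918.8 N·m counterclockwise.
Sack of grain: 21.1 × 10 = 211 N down at 4.68 m → arm 1.01 m, τ = 211 × 1.01 = 213.1 N·m counterclockwise.
Speaker: 18.3 × 10 = 183 N down at 3.07 m → arm 2.62 m, τ = 183 × 2.62 = 479.5 N·m counterclockwise.
Net load moment about support B = 1611 N·m counterclockwise.
Reaction R at support A is upward at 0 m, arm 5.69 m → moment R × 5.69 clockwise.
Στ = 0 ⇒ R × 5.69 = 1611 ⇒ R = 283 N.

R_A ≈ 283 N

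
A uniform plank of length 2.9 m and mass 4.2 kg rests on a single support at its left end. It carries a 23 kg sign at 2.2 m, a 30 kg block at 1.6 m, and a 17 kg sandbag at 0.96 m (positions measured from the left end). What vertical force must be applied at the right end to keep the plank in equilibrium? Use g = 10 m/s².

F ≈ 417 N

Choose the left end as the axis so the unknown pivot reaction has zero arm there.
Beam weight: 4.2 × 10 = 42 N down at 1.45 m → arm 1.45 m, τ = 42 × 1.45 = 60.9 N·m clockwise.
Sign: 23 × 10 = 230 N down at 2.2 m → arm 2.2 m, τ = 230 × 2.2 = 506 N·m clockwise.
Block: 30 × 10 = 300 N down at 1.6 m → arm 1.6 m, τ = 300 × 1.6 = 480 N·m clockwise.
Sandbag: 17 × 10 = 170 N down at 0.96 m → arm 0.96 m, τ = 170 × 0.96 = 163.2 N·m clockwise.
Net moment of the loads = 1210 N·m clockwise.
The upward force F acts at the right end, arm 2.9 m, giving F × 2.9 counterclockwise.
Balancing moments: F × 2.9 = 1210, giving F = 1210 / 2.9 = 417 N.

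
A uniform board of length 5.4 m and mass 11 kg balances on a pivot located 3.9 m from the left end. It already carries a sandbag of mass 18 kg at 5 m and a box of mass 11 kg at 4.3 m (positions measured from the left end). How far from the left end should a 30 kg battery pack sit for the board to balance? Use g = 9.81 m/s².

x ≈ 3.53 m from the left end

Sum moments about the pivot (at 3.9 m from the left end) (the support reaction has zero arm there).
Beam weight: 11 × 9.81 = 107.9 N down at 2.7 m → arm 1.2 m, τ = 107.9 × 1.2 = 129.5 N·m counterclockwise.
Sandbag: 18 × 9.81 = 176.6 N down at 5 m → arm 1.1 m, τ = 176.6 × 1.1 = 194.3 N·m clockwise.
Box: 11 × 9.81 = 107.9 N down at 4.3 m → arm 0.4 m, τ = 107.9 × 0.4 = 43.16 N·m clockwise.
Net moment of existing loads = 108 N·m clockwise.
The battery pack weighs 30 × 9.81 = 294.3 N and must supply an equal counterclockwise moment, so its lever arm about the pivot is 108 / 294.3 = 0.367 m.
That puts it at 3.9 − 0.367 = 3.53 m from the left end.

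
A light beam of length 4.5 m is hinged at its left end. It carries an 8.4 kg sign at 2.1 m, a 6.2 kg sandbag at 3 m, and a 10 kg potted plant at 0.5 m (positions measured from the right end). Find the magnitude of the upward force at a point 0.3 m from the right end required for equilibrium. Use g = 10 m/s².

Choose the left end as the axis so the unknown pivot reaction has zero arm there.
Sign: 8.4 × 10 = 84 N down at 2.1 m → arm 2.4 m, τ = 84 × 2.4 = 201.6 N·m clockwise.
Sandbag: 6.2 × 10 = 62 N down at 3 m → arm 1.5 m, τ = 62 × 1.5 = 93 N·m clockwise.
Potted plant: 10 × 10 = 100 N down at 0.5 m → arm 4 m, τ = 100 × 4 = 400 N·m clockwise.
Net moment of the loads = 694.6 N·m clockwise.
The upward force F acts at a point 0.3 m from the right end, arm 4.2 m, giving F × 4.2 counterclockwise.
Setting net torque to zero: F × 4.2 = 694.6 → F = 694.6 / 4.2 = 165 N.

F ≈ 165 N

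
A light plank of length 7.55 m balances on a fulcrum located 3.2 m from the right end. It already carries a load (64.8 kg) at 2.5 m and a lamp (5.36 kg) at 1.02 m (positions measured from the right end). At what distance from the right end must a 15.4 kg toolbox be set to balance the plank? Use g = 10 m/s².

x ≈ 6.9 m from the right end

About the fulcrum (at 3.2 m from the right end):
Load: 64.8 × 10 = 648 N down at 2.5 m → arm 0.7 m, τ = 648 × 0.7 = 453.6 N·m clockwise.
Lamp: 5.36 × 10 = 53.6 N down at 1.02 m → arm 2.18 m, τ = 53.6 × 2.18 = 116.8 N·m clockwise.
Net moment of existing loads = 570.4 N·m clockwise.
The toolbox weighs 15.4 × 10 = 154 N and must supply an equal counterclockwise moment, so its lever arm about the fulcrum is 570.4 / 154 = 3.7 m.
That puts it at 3.2 + 3.7 = 6.9 m from the right end.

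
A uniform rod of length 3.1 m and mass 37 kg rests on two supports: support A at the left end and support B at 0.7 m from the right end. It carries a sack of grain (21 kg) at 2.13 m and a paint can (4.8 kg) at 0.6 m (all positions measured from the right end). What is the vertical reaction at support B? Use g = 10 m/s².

R_B ≈ 374 N

About support A:
Beam weight: 37 × 10 = 370 N down at 1.55 m → arm 1.55 m, τ = 370 × 1.55 = 573.5 N·m clockwise.
Sack of grain: 21 × 10 = 210 N down at 2.13 m → arm 0.97 m, τ = 210 × 0.97 = 203.7 N·m clockwise.
Paint can: 4.8 × 10 = 48 N down at 0.6 m → arm 2.5 m, τ = 48 × 2.5 = 120 N·m clockwise.
Net load moment about support A = 897.2 N·m clockwise.
Reaction R at support B is upward at 0.7 m, arm 2.4 m → moment R × 2.4 counterclockwise.
For rotational equilibrium, R × 2.4 = 897.2, so R = 374 N.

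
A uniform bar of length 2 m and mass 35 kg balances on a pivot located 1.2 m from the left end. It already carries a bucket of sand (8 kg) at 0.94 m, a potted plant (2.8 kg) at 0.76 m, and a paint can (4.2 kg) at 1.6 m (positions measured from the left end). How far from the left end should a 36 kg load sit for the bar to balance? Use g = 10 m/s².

About the pivot (at 1.2 m from the left end):
Beam weight: 35 × 10 = 350 N down at 1 m → arm 0.2 m, τ = 350 × 0.2 = 70 N·m counterclockwise.
Bucket of sand: 8 × 10 = 80 N down at 0.94 m → arm 0.26 m, τ = 80 × 0.26 = 20.8 N·m counterclockwise.
Potted plant: 2.8 × 10 = 28 N down at 0.76 m → arm 0.44 m, τ = 28 × 0.44 = 12.32 N·m counterclockwise.
Paint can: 4.2 × 10 = 42 N down at 1.6 m → arm 0.4 m, τ = 42 × 0.4 = 16.8 N·m clockwise.
Net moment of existing loads = 86.32 N·m counterclockwise.
The load weighs 36 × 10 = 360 N and must supply an equal clockwise moment, so its lever arm about the pivot is 86.32 / 360 = 0.24 m.
That puts it at 1.2 + 0.24 = 1.44 m from the left end.

x ≈ 1.44 m from the left end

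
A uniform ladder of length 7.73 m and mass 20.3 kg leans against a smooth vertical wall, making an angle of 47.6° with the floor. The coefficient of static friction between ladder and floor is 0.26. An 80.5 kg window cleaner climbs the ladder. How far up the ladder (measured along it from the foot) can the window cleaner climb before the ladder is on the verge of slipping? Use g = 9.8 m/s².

Taking torques about the foot of the ladder:
Ladder weight 20.3×9.8 = 198.9 N acts at 3.865 m along the ladder; its horizontal arm is 3.865·cos47.6° = 2.606 m → τ = 518.3 N·m clockwise.
Window cleaner weight 80.5×9.8 = 788.9 N at distance d → arm d·cos47.6° → τ = 788.9·d·0.6743 clockwise.
Wall normal N at the top has arm L sinθ = 5.708 m counterclockwise, so Στ = 0 gives N·5.708 = 518.3 + 532·d.
ΣFy = 0 ⇒ N_floor = 987.8 N, so the maximum friction is μ_s·N_floor = 0.26×987.8 = 256.8 N. ΣFx = 0 ⇒ N_wall = f, so at the slipping point N = 256.8 N.
Substituting: 256.8×5.708 = 518.3 + 532·d ⇒ d = (1466 − 518.3) / 532 = 1.78 m.

d ≈ 1.78 m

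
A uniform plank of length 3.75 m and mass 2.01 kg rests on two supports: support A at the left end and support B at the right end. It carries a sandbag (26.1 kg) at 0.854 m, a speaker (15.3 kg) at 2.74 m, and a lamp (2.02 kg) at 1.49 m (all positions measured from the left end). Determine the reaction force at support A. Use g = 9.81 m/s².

R_A ≈ 260 N

Taking torques about support B:
Beam weight: 2.01 × 9.81 = 19.72 N down at 1.875 m → arm 1.875 m, τ = 19.72 × 1.875 = 36.97 N·m counterclockwise.
Sandbag: 26.1 × 9.81 = 256 N down at 0.854 m → arm 2.896 m, τ = 256 × 2.896 = 741.4 N·m counterclockwise.
Speaker: 15.3 × 9.81 = 150.1 N down at 2.74 m → arm 1.01 m, τ = 150.1 × 1.01 = 151.6 N·m counterclockwise.
Lamp: 2.02 × 9.81 = 19.82 N down at 1.49 m → arm 2.26 m, τ = 19.82 × 2.26 = 44.79 N·m counterclockwise.
Net load moment about support B = 974.8 N·m counterclockwise.
Reaction R at support A is upward at 0 m, arm 3.75 m → moment R × 3.75 clockwise.
Στ = 0 ⇒ R × 3.75 = 974.8 ⇒ R = 260 N.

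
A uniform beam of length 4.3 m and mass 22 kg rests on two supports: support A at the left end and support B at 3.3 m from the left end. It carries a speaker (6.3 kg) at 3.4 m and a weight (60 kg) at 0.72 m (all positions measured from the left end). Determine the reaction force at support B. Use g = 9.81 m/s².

R_B ≈ 333 N

Sum moments about support A (its reaction then has zero moment arm).
Beam weight: 22 × 9.81 = 215.8 N down at 2.15 m → arm 2.15 m, τ = 215.8 × 2.15 = 464 N·m clockwise.
Speaker: 6.3 × 9.81 = 61.8 N down at 3.4 m → arm 3.4 m, τ = 61.8 × 3.4 = 210.1 N·m clockwise.
Weight: 60 × 9.81 = 588.6 N down at 0.72 m → arm 0.72 m, τ = 588.6 × 0.72 = 423.8 N·m clockwise.
Net load moment about support A = 1098 N·m clockwise.
Reaction R at support B is upward at 3.3 m, arm 3.3 m → moment R × 3.3 counterclockwise.
Στ = 0 ⇒ R × 3.3 = 1098 ⇒ R = 333 N.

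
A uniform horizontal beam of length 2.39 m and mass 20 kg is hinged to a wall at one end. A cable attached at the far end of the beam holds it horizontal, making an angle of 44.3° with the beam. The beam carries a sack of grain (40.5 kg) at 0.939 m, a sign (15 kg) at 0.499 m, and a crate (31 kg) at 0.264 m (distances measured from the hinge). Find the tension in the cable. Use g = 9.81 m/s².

T ≈ 456 N

About the hinge:
Beam weight: 20 × 9.81 = 196.2 N down at 1.195 m → arm 1.195 m, τ = 196.2 × 1.195 = 234.5 N·m clockwise.
Sack of grain: 40.5 × 9.81 = 397.3 N down at 0.939 m → arm 0.939 m, τ = 397.3 × 0.939 = 373.1 N·m clockwise.
Sign: 15 × 9.81 = 147.2 N down at 0.499 m → arm 0.499 m, τ = 147.2 × 0.499 = 73.45 N·m clockwise.
Crate: 31 × 9.81 = 304.1 N down at 0.264 m → arm 0.264 m, τ = 304.1 × 0.264 = 80.28 N·m clockwise.
Total clockwise load moment = 761.3 N·m.
The cable tension T acts at 2.39 m; only its component perpendicular to the beam, T sinθ, produces torque. sin 44.3° = 0.6984.
Στ = 0 ⇒ T × 2.39 × 0.6984 = 761.3 ⇒ T = 761.3 / 1.669 = 456 N.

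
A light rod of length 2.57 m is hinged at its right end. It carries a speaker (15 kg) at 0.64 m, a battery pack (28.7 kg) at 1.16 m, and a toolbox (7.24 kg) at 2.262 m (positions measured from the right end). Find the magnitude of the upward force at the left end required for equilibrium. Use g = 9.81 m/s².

F ≈ 226 N

Sum moments about the right end (the unknown pivot reaction has zero arm there).
Speaker: 15 × 9.81 = 147.2 N down at 0.64 m → arm 0.64 m, τ = 147.2 × 0.64 = 94.21 N·m counterclockwise.
Battery pack: 28.7 × 9.81 = 281.5 N down at 1.16 m → arm 1.16 m, τ = 281.5 × 1.16 = 326.5 N·m counterclockwise.
Toolbox: 7.24 × 9.81 = 71.02 N down at 2.262 m → arm 2.262 m, τ = 71.02 × 2.262 = 160.6 N·m counterclockwise.
Net moment of the loads = 581.3 N·m counterclockwise.
The upward force F acts at the left end, arm 2.57 m, giving F × 2.57 clockwise.
For rotational equilibrium, F × 2.57 = 581.3, so F = 581.3 / 2.57 = 226 N.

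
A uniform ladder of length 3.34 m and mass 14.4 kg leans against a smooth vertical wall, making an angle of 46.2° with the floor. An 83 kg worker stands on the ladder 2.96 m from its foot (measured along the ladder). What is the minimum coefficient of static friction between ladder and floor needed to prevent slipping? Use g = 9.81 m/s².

μ_min ≈ 0.795

Sum moments about the foot of the ladder (the floor normal and friction both act there and drop out).
Ladder weight 14.4×9.81 = 141.3 N acts at 1.67 m along the ladder; its horizontal arm is 1.67·cos46.2° = 1.156 m → τ = 163.3 N·m clockwise.
Worker: 83×9.81 = 814.2 N at 2.96 m → arm 2.049 m → τ = 1668 N·m clockwise.
Wall normal N acts horizontally at the top; its moment arm is the height L sinθ = 3.34·sin46.2° = 2.411 m, counterclockwise.
Setting net torque to zero: N × 2.411 = 1831 → N = 759.4 N.
ΣFx = 0 ⇒ f = N_wall = 759.4 N. ΣFy = 0 ⇒ N_floor = 955.5 N.
μ_min = f / N_floor = 759.4 / 955.5 = 0.795.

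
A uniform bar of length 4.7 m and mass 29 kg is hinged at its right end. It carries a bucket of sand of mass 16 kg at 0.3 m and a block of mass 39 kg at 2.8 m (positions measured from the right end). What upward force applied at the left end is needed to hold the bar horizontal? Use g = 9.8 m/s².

F ≈ 380 N

Taking torques about the right end:
Beam weight: 29 × 9.8 = 284.2 N down at 2.35 m → arm 2.35 m, τ = 284.2 × 2.35 = 667.9 N·m counterclockwise.
Bucket of sand: 16 × 9.8 = 156.8 N down at 0.3 m → arm 0.3 m, τ = 156.8 × 0.3 = 47.04 N·m counterclockwise.
Block: 39 × 9.8 = 382.2 N down at 2.8 m → arm 2.8 m, τ = 382.2 × 2.8 = 1070 N·m counterclockwise.
Net moment of the loads = 1785 N·m counterclockwise.
The upward force F acts at the left end, arm 4.7 m, giving F × 4.7 clockwise.
Balancing moments: F × 4.7 = 1785, giving F = 1785 / 4.7 = 380 N.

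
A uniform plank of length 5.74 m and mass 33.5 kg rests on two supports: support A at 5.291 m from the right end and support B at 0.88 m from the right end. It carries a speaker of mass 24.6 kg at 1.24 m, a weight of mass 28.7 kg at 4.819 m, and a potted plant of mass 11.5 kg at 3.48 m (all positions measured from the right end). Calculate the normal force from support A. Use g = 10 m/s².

Taking torques about support B:
Beam weight: 33.5 × 10 = 335 N down at 2.87 m → arm 1.99 m, τ = 335 × 1.99 = 666.6 N·m counterclockwise.
Speaker: 24.6 × 10 = 246 N down at 1.24 m → arm 0.36 m, τ = 246 × 0.36 = 88.56 N·m counterclockwise.
Weight: 28.7 × 10 = 287 N down at 4.819 m → arm 3.939 m, τ = 287 × 3.939 = 1130 N·m counterclockwise.
Potted plant: 11.5 × 10 = 115 N down at 3.48 m → arm 2.6 m, τ = 115 × 2.6 = 299 N·m counterclockwise.
Net load moment about support B = 2184 N·m counterclockwise.
Reaction R at support A is upward at 5.291 m, arm 4.411 m → moment R × 4.411 clockwise.
Στ = 0 ⇒ R × 4.411 = 2184 ⇒ R = 495 N.

R_A ≈ 495 N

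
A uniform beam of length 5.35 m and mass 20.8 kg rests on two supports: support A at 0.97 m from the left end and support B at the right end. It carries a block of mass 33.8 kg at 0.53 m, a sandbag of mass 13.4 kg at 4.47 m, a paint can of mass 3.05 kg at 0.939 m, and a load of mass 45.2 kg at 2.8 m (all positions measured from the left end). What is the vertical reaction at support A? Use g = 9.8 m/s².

Sum moments about support B (its reaction then has zero moment arm).
Beam weight: 20.8 × 9.8 = 203.8 N down at 2.675 m → arm 2.675 m, τ = 203.8 × 2.675 = 545.2 N·m counterclockwise.
Block: 33.8 × 9.8 = 331.2 N down at 0.53 m → arm 4.82 m, τ = 331.2 × 4.82 = 1596 N·m counterclockwise.
Sandbag: 13.4 × 9.8 = 131.3 N down at 4.47 m → arm 0.88 m, τ = 131.3 × 0.88 = 115.5 N·m counterclockwise.
Paint can: 3.05 × 9.8 = 29.89 N down at 0.939 m → arm 4.411 m, τ = 29.89 × 4.411 = 131.8 N·m counterclockwise.
Load: 45.2 × 9.8 = 443 N down at 2.8 m → arm 2.55 m, τ = 443 × 2.55 = 1130 N·m counterclockwise.
Net load moment about support B = 3518 N·m counterclockwise.
Reaction R at support A is upward at 0.97 m, arm 4.38 m → moment R × 4.38 clockwise.
Balancing moments: R × 4.38 = 3518, giving R = 803 N.

R_A ≈ 803 N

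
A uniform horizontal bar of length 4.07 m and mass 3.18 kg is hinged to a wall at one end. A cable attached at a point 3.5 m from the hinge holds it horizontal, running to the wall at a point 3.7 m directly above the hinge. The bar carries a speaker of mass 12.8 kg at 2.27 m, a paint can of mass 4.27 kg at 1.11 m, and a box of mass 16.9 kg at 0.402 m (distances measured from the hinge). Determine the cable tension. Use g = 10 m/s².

Choose the hinge as the axis so the unknown hinge reaction has zero arm there.
Beam weight: 3.18 × 10 = 31.8 N down at 2.035 m → arm 2.035 m, τ = 31.8 × 2.035 = 64.71 N·m clockwise.
Speaker: 12.8 × 10 = 128 N down at 2.27 m → arm 2.27 m, τ = 128 × 2.27 = 290.6 N·m clockwise.
Paint can: 4.27 × 10 = 42.7 N down at 1.11 m → arm 1.11 m, τ = 42.7 × 1.11 = 47.4 N·m clockwise.
Box: 16.9 × 10 = 169 N down at 0.402 m → arm 0.402 m, τ = 169 × 0.402 = 67.94 N·m clockwise.
Total clockwise load moment = 470.6 N·m.
The cable tension T acts at 3.5 m; only its component perpendicular to the bar, T sinθ, produces torque. sinθ = h/√(h²+d²) = 3.7/√(3.7²+3.5²) = 0.7265.
For rotational equilibrium, T × 3.5 × 0.7265 = 470.6, so T = 470.6 / 2.543 = 185 N.

T ≈ 185 N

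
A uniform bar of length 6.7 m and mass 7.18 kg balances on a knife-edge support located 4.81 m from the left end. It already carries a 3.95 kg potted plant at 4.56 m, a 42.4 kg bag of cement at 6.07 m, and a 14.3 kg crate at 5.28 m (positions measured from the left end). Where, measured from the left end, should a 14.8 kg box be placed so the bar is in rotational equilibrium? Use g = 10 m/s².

Taking torques about the knife-edge support (at 4.81 m from the left end):
Beam weight: 7.18 × 10 = 71.8 N down at 3.35 m → arm 1.46 m, τ = 71.8 × 1.46 = 104.8 N·m counterclockwise.
Potted plant: 3.95 × 10 = 39.5 N down at 4.56 m → arm 0.25 m, τ = 39.5 × 0.25 = 9.875 N·m counterclockwise.
Bag of cement: 42.4 × 10 = 424 N down at 6.07 m → arm 1.26 m, τ = 424 × 1.26 = 534.2 N·m clockwise.
Crate: 14.3 × 10 = 143 N down at 5.28 m → arm 0.47 m, τ = 143 × 0.47 = 67.21 N·m clockwise.
Net moment of existing loads = 486.7 N·m clockwise.
The box weighs 14.8 × 10 = 148 N and must supply an equal counterclockwise moment, so its lever arm about the knife-edge support is 486.7 / 148 = 3.29 m.
That puts it at 4.81 − 3.29 = 1.52 m from the left end.

x ≈ 1.52 m from the left end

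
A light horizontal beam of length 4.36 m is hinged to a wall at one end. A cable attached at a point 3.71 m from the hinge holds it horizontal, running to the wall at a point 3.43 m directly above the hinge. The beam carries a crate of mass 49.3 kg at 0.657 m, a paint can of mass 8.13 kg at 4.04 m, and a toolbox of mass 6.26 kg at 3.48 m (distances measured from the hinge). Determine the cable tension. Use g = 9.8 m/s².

T ≈ 339 N

Sum moments about the hinge (the unknown hinge reaction has zero arm there).
Crate: 49.3 × 9.8 = 483.1 N down at 0.657 m → arm 0.657 m, τ = 483.1 × 0.657 = 317.4 N·m clockwise.
Paint can: 8.13 × 9.8 = 79.67 N down at 4.04 m → arm 4.04 m, τ = 79.67 × 4.04 = 321.9 N·m clockwise.
Toolbox: 6.26 × 9.8 = 61.35 N down at 3.48 m → arm 3.48 m, τ = 61.35 × 3.48 = 213.5 N·m clockwise.
Total clockwise load moment = 852.8 N·m.
The cable tension T acts at 3.71 m; only its component perpendicular to the beam, T sinθ, produces torque. sinθ = h/√(h²+d²) = 3.43/√(3.43²+3.71²) = 0.6789.
Στ = 0 ⇒ T × 3.71 × 0.6789 = 852.8 ⇒ T = 852.8 / 2.519 = 339 N.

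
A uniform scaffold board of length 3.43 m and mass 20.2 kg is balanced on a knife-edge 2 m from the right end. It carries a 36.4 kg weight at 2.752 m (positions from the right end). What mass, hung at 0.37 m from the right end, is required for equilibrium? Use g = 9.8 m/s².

Choose the knife-edge (at 2 m from the right end) as the axis so the support reaction has zero arm there.
Beam weight: 20.2 × 9.8 = 198 N down at 1.715 m → arm 0.285 m, τ = 198 × 0.285 = 56.43 N·m clockwise.
Weight: 36.4 × 9.8 = 356.7 N down at 2.752 m → arm 0.752 m, τ = 356.7 × 0.752 = 268.2 N·m counterclockwise.
Net moment of known loads = 211.8 N·m counterclockwise.
An unknown mass m at 0.37 m has arm 1.63 m; its moment is m·g·1.63 clockwise.
Balancing moments: m × 9.8 × 1.63 = 211.8, giving m = 211.8 / (9.8 × 1.63) = 13.3 kg.

m ≈ 13.3 kg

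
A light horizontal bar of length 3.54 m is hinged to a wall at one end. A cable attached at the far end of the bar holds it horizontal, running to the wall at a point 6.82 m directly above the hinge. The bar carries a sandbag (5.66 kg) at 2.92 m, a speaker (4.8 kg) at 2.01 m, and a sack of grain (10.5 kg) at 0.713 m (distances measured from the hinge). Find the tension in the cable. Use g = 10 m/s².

About the hinge:
Sandbag: 5.66 × 10 = 56.6 N down at 2.92 m → arm 2.92 m, τ = 56.6 × 2.92 = 165.3 N·m clockwise.
Speaker: 4.8 × 10 = 48 N down at 2.01 m → arm 2.01 m, τ = 48 × 2.01 = 96.48 N·m clockwise.
Sack of grain: 10.5 × 10 = 105 N down at 0.713 m → arm 0.713 m, τ = 105 × 0.713 = 74.86 N·m clockwise.
Total clockwise load moment = 336.6 N·m.
The cable tension T acts at 3.54 m; only its component perpendicular to the bar, T sinθ, produces torque. sinθ = h/√(h²+d²) = 6.82/√(6.82²+3.54²) = 0.8876.
Setting net torque to zero: T × 3.54 × 0.8876 = 336.6 → T = 336.6 / 3.142 = 107 N.

T ≈ 107 N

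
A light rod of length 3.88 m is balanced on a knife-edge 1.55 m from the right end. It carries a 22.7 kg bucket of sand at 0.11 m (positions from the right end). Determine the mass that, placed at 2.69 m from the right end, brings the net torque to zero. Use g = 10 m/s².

About the knife-edge (at 1.55 m from the right end):
Bucket of sand: 22.7 × 10 = 227 N down at 0.11 m → arm 1.44 m, τ = 227 × 1.44 = 326.9 N·m clockwise.
Net moment of known loads = 326.9 N·m clockwise.
An unknown mass m at 2.69 m has arm 1.14 m; its moment is m·g·1.14 counterclockwise.
Setting net torque to zero: m × 10 × 1.14 = 326.9 → m = 326.9 / (10 × 1.14) = 28.7 kg.

m ≈ 28.7 kg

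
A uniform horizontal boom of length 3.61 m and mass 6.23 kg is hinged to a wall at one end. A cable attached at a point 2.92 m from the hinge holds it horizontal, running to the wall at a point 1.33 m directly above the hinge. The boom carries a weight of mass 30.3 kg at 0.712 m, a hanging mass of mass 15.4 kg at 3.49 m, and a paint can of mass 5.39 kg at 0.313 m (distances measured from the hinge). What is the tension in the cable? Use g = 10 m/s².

Sum moments about the hinge (the unknown hinge reaction has zero arm there).
Beam weight: 6.23 × 10 = 62.3 N down at 1.805 m → arm 1.805 m, τ = 62.3 × 1.805 = 112.5 N·m clockwise.
Weight: 30.3 × 10 = 303 N down at 0.712 m → arm 0.712 m, τ = 303 × 0.712 = 215.7 N·m clockwise.
Hanging mass: 15.4 × 10 = 154 N down at 3.49 m → arm 3.49 m, τ = 154 × 3.49 = 537.5 N·m clockwise.
Paint can: 5.39 × 10 = 53.9 N down at 0.313 m → arm 0.313 m, τ = 53.9 × 0.313 = 16.87 N·m clockwise.
Total clockwise load moment = 882.6 N·m.
The cable tension T acts at 2.92 m; only its component perpendicular to the boom, T sinθ, produces torque. sinθ = h/√(h²+d²) = 1.33/√(1.33²+2.92²) = 0.4145.
Balancing moments: T × 2.92 × 0.4145 = 882.6, giving T = 882.6 / 1.21 = 729 N.

T ≈ 729 N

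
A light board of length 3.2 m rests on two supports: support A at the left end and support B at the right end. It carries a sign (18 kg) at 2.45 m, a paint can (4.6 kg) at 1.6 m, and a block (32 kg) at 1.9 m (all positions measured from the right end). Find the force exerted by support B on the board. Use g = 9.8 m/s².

About support A:
Sign: 18 × 9.8 = 176.4 N down at 2.45 m → arm 0.75 m, τ = 176.4 × 0.75 = 132.3 N·m clockwise.
Paint can: 4.6 × 9.8 = 45.08 N down at 1.6 m → arm 1.6 m, τ = 45.08 × 1.6 = 72.13 N·m clockwise.
Block: 32 × 9.8 = 313.6 N down at 1.9 m → arm 1.3 m, τ = 313.6 × 1.3 = 407.7 N·m clockwise.
Net load moment about support A = 612.1 N·m clockwise.
Reaction R at support B is upward at 0 m, arm 3.2 m → moment R × 3.2 counterclockwise.
Balancing moments: R × 3.2 = 612.1, giving R = 191 N.

R_B ≈ 191 N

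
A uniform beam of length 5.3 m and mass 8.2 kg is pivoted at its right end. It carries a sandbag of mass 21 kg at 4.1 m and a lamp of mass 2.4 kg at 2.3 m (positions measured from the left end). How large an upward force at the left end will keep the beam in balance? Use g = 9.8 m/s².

F ≈ 100 N

Sum moments about the right end (the unknown pivot reaction has zero arm there).
Beam weight: 8.2 × 9.8 = 80.36 N down at 2.65 m → arm 2.65 m, τ = 80.36 × 2.65 = 213 N·m counterclockwise.
Sandbag: 21 × 9.8 = 205.8 N down at 4.1 m → arm 1.2 m, τ = 205.8 × 1.2 = 247 N·m counterclockwise.
Lamp: 2.4 × 9.8 = 23.52 N down at 2.3 m → arm 3 m, τ = 23.52 × 3 = 70.56 N·m counterclockwise.
Net moment of the loads = 530.6 N·m counterclockwise.
The upward force F acts at the left end, arm 5.3 m, giving F × 5.3 clockwise.
For rotational equilibrium, F × 5.3 = 530.6, so F = 530.6 / 5.3 = 100 N.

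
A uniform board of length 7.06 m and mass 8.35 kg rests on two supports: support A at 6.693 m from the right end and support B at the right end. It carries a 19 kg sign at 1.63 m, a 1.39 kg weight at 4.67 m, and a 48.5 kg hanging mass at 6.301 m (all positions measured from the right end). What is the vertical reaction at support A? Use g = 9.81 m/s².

R_A ≈ 546 N

Taking torques about support B:
Beam weight: 8.35 × 9.81 = 81.91 N down at 3.53 m → arm 3.53 m, τ = 81.91 × 3.53 = 289.1 N·m counterclockwise.
Sign: 19 × 9.81 = 186.4 N down at 1.63 m → arm 1.63 m, τ = 186.4 × 1.63 = 303.8 N·m counterclockwise.
Weight: 1.39 × 9.81 = 13.64 N down at 4.67 m → arm 4.67 m, τ = 13.64 × 4.67 = 63.7 N·m counterclockwise.
Hanging mass: 48.5 × 9.81 = 475.8 N down at 6.301 m → arm 6.301 m, τ = 475.8 × 6.301 = 2998 N·m counterclockwise.
Net load moment about support B = 3655 N·m counterclockwise.
Reaction R at support A is upward at 6.693 m, arm 6.693 m → moment R × 6.693 clockwise.
Στ = 0 ⇒ R × 6.693 = 3655 ⇒ R = 546 N.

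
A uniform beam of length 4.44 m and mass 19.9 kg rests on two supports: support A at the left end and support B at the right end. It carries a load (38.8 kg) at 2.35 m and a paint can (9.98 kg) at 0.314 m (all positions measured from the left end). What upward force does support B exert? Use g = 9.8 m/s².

R_B ≈ 306 N

About support A:
Beam weight: 19.9 × 9.8 = 195 N down at 2.22 m → arm 2.22 m, τ = 195 × 2.22 = 432.9 N·m clockwise.
Load: 38.8 × 9.8 = 380.2 N down at 2.35 m → arm 2.35 m, τ = 380.2 × 2.35 = 893.5 N·m clockwise.
Paint can: 9.98 × 9.8 = 97.8 N down at 0.314 m → arm 0.314 m, τ = 97.8 × 0.314 = 30.71 N·m clockwise.
Net load moment about support A = 1357 N·m clockwise.
Reaction R at support B is upward at 4.44 m, arm 4.44 m → moment R × 4.44 counterclockwise.
Setting net torque to zero: R × 4.44 = 1357 → R = 306 N.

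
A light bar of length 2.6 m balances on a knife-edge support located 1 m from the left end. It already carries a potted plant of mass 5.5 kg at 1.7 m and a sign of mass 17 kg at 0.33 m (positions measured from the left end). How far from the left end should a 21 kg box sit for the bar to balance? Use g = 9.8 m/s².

x ≈ 1.36 m from the left end

Take moments about the knife-edge support (at 1 m from the left end).
Potted plant: 5.5 × 9.8 = 53.9 N down at 1.7 m → arm 0.7 m, τ = 53.9 × 0.7 = 37.73 N·m clockwise.
Sign: 17 × 9.8 = 166.6 N down at 0.33 m → arm 0.67 m, τ = 166.6 × 0.67 = 111.6 N·m counterclockwise.
Net moment of existing loads = 73.87 N·m counterclockwise.
The box weighs 21 × 9.8 = 205.8 N and must supply an equal clockwise moment, so its lever arm about the knife-edge support is 73.87 / 205.8 = 0.359 m.
That puts it at 1 + 0.359 = 1.36 m from the left end.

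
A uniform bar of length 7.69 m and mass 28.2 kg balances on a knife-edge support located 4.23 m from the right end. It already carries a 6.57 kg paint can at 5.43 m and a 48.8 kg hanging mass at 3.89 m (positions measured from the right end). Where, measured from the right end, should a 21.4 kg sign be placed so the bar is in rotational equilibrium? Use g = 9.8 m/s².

x ≈ 5.14 m from the right end

Choose the knife-edge support (at 4.23 m from the right end) as the axis so the support reaction has zero arm there.
Beam weight: 28.2 × 9.8 = 276.4 N down at 3.845 m → arm 0.385 m, τ = 276.4 × 0.385 = 106.4 N·m clockwise.
Paint can: 6.57 × 9.8 = 64.39 N down at 5.43 m → arm 1.2 m, τ = 64.39 × 1.2 = 77.27 N·m counterclockwise.
Hanging mass: 48.8 × 9.8 = 478.2 N down at 3.89 m → arm 0.34 m, τ = 478.2 × 0.34 = 162.6 N·m clockwise.
Net moment of existing loads = 191.7 N·m clockwise.
The sign weighs 21.4 × 9.8 = 209.7 N and must supply an equal counterclockwise moment, so its lever arm about the knife-edge support is 191.7 / 209.7 = 0.914 m.
That puts it at 4.23 + 0.914 = 5.14 m from the right end.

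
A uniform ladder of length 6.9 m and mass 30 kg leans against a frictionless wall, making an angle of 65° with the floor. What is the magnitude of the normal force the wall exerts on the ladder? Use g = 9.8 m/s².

Choose the foot of the ladder as the axis so the floor normal and friction both act there and drop out.
Ladder weight 30×9.8 = 294 N acts at 3.45 m along the ladder; its horizontal arm is 3.45·cos65° = 1.458 m → τ = 428.7 N·m clockwise.
Wall normal N acts horizontally at the top; its moment arm is the height L sinθ = 6.9·sin65° = 6.254 m, counterclockwise.
For rotational equilibrium, N × 6.254 = 428.7, so N = 68.5 N.

N_wall ≈ 68.5 N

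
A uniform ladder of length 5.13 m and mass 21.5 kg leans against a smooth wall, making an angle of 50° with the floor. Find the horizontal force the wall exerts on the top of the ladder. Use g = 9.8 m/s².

N_wall ≈ 88.4 N

About the foot of the ladder:
Ladder weight 21.5×9.8 = 210.7 N acts at 2.565 m along the ladder; its horizontal arm is 2.565·cos50° = 1.649 m → τ = 347.4 N·m clockwise.
Wall normal N acts horizontally at the top; its moment arm is the height L sinθ = 5.13·sin50° = 3.93 m, counterclockwise.
Setting net torque to zero: N × 3.93 = 347.4 → N = 88.4 N.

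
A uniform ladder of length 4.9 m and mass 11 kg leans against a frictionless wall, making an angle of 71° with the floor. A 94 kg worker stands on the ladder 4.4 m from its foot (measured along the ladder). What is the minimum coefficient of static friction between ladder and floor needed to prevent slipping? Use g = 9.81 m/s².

μ_min ≈ 0.295

About the foot of the ladder:
Ladder weight 11×9.81 = 107.9 N acts at 2.45 m along the ladder; its horizontal arm is 2.45·cos71° = 0.7976 m → τ = 86.06 N·m clockwise.
Worker: 94×9.81 = 922.1 N at 4.4 m → arm 1.432 m → τ = 1320 N·m clockwise.
Wall normal N acts horizontally at the top; its moment arm is the height L sinθ = 4.9·sin71° = 4.633 m, counterclockwise.
Στ = 0 ⇒ N × 4.633 = 1406 ⇒ N = 303.5 N.
ΣFx = 0 ⇒ f = N_wall = 303.5 N. ΣFy = 0 ⇒ N_floor = 1030 N.
μ_min = f / N_floor = 303.5 / 1030 = 0.295.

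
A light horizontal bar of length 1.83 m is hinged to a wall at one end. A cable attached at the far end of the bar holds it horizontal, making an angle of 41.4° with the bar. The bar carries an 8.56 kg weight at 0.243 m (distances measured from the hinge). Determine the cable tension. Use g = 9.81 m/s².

Choose the hinge as the axis so the unknown hinge reaction has zero arm there.
Weight: 8.56 × 9.81 = 83.97 N down at 0.243 m → arm 0.243 m, τ = 83.97 × 0.243 = 20.4 N·m clockwise.
Total clockwise load moment = 20.4 N·m.
The cable tension T acts at 1.83 m; only its component perpendicular to the bar, T sinθ, produces torque. sin 41.4° = 0.6613.
Στ = 0 ⇒ T × 1.83 × 0.6613 = 20.4 ⇒ T = 20.4 / 1.21 = 16.9 N.

T ≈ 16.9 N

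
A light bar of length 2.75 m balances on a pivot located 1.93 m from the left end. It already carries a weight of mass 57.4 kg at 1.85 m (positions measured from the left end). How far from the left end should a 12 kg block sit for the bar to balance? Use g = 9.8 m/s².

x ≈ 2.31 m from the left end

Take moments about the pivot (at 1.93 m from the left end).
Weight: 57.4 × 9.8 = 562.5 N down at 1.85 m → arm 0.08 m, τ = 562.5 × 0.08 = 45 N·m counterclockwise.
Net moment of existing loads = 45 N·m counterclockwise.
The block weighs 12 × 9.8 = 117.6 N and must supply an equal clockwise moment, so its lever arm about the pivot is 45 / 117.6 = 0.383 m.
That puts it at 1.93 + 0.383 = 2.31 m from the left end.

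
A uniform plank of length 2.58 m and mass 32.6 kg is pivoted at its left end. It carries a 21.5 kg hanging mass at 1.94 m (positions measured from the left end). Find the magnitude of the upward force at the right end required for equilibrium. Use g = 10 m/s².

Taking torques about the left end:
Beam weight: 32.6 × 10 = 326 N down at 1.29 m → arm 1.29 m, τ = 326 × 1.29 = 420.5 N·m clockwise.
Hanging mass: 21.5 × 10 = 215 N down at 1.94 m → arm 1.94 m, τ = 215 × 1.94 = 417.1 N·m clockwise.
Net moment of the loads = 837.6 N·m clockwise.
The upward force F acts at the right end, arm 2.58 m, giving F × 2.58 counterclockwise.
Balancing moments: F × 2.58 = 837.6, giving F = 837.6 / 2.58 = 325 N.

F ≈ 325 N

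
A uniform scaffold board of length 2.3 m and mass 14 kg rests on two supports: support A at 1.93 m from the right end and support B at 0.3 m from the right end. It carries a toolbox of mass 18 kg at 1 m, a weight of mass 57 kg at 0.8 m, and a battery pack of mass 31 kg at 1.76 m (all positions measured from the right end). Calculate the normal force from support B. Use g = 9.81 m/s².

Take moments about support A.
Beam weight: 14 × 9.81 = 137.3 N down at 1.15 m → arm 0.78 m, τ = 137.3 × 0.78 = 107.1 N·m clockwise.
Toolbox: 18 × 9.81 = 176.6 N down at 1 m → arm 0.93 m, τ = 176.6 × 0.93 = 164.2 N·m clockwise.
Weight: 57 × 9.81 = 559.2 N down at 0.8 m → arm 1.13 m, τ = 559.2 × 1.13 = 631.9 N·m clockwise.
Battery pack: 31 × 9.81 = 304.1 N down at 1.76 m → arm 0.17 m, τ = 304.1 × 0.17 = 51.7 N·m clockwise.
Net load moment about support A = 954.9 N·m clockwise.
Reaction R at support B is upward at 0.3 m, arm 1.63 m → moment R × 1.63 counterclockwise.
Στ = 0 ⇒ R × 1.63 = 954.9 ⇒ R = 586 N.

R_B ≈ 586 N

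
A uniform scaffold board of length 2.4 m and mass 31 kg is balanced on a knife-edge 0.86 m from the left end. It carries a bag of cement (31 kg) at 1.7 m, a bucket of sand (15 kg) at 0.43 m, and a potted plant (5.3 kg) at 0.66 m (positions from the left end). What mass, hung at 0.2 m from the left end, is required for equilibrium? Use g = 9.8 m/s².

Take moments about the knife-edge (at 0.86 m from the left end).
Beam weight: 31 × 9.8 = 303.8 N down at 1.2 m → arm 0.34 m, τ = 303.8 × 0.34 = 103.3 N·m clockwise.
Bag of cement: 31 × 9.8 = 303.8 N down at 1.7 m → arm 0.84 m, τ = 303.8 × 0.84 = 255.2 N·m clockwise.
Bucket of sand: 15 × 9.8 = 147 N down at 0.43 m → arm 0.43 m, τ = 147 × 0.43 = 63.21 N·m counterclockwise.
Potted plant: 5.3 × 9.8 = 51.94 N down at 0.66 m → arm 0.2 m, τ = 51.94 × 0.2 = 10.39 N·m counterclockwise.
Net moment of known loads = 284.9 N·m clockwise.
An unknown mass m at 0.2 m has arm 0.66 m; its moment is m·g·0.66 counterclockwise.
Στ = 0 ⇒ m × 9.8 × 0.66 = 284.9 ⇒ m = 284.9 / (9.8 × 0.66) = 44 kg.

m ≈ 44 kg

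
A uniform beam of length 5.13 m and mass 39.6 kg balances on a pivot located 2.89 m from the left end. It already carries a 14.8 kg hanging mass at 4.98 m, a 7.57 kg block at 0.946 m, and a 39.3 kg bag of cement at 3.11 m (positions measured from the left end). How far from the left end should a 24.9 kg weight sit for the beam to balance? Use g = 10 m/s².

x ≈ 2.41 m from the left end

Take moments about the pivot (at 2.89 m from the left end).
Beam weight: 39.6 × 10 = 396 N down at 2.565 m → arm 0.325 m, τ = 396 × 0.325 = 128.7 N·m counterclockwise.
Hanging mass: 14.8 × 10 = 148 N down at 4.98 m → arm 2.09 m, τ = 148 × 2.09 = 309.3 N·m clockwise.
Block: 7.57 × 10 = 75.7 N down at 0.946 m → arm 1.944 m, τ = 75.7 × 1.944 = 147.2 N·m counterclockwise.
Bag of cement: 39.3 × 10 = 393 N down at 3.11 m → arm 0.22 m, τ = 393 × 0.22 = 86.46 N·m clockwise.
Net moment of existing loads = 119.9 N·m clockwise.
The weight weighs 24.9 × 10 = 249 N and must supply an equal counterclockwise moment, so its lever arm about the pivot is 119.9 / 249 = 0.482 m.
That puts it at 2.89 − 0.482 = 2.41 m from the left end.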